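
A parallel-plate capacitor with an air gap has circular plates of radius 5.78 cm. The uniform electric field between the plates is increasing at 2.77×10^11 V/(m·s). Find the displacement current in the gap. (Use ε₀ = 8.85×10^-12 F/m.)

0.0257 A

With a uniform field, Φ_E = EA, so I_d = ε₀ A dE/dt = 0.0257 A.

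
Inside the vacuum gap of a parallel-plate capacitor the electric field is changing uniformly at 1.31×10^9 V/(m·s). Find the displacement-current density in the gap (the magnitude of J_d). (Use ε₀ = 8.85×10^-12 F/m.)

J_d = ε₀ ∂E/∂t, so J_d = 0.0116 A/m².

0.0116 A/m²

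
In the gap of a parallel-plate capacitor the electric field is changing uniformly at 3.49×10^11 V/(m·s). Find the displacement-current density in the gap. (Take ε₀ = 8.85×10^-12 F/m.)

J_d = ε₀ dE/dt = (8.85×10^-12)(3.49×10^11) = 3.09 A/m².

3.09 A/m²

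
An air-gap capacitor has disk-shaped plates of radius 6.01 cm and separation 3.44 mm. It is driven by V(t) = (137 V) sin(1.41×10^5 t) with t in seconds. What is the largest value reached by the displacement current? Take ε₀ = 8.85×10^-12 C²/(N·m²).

5.64×10^-4 A

The displacement current equals the conduction current C dV/dt, which peaks at C V₀ ω.
With C = ε₀A/d = (8.85×10^-12)(0.01135)/(3.44×10^-3) = 2.920×10^-11 F and ω = 1.41×10^5 rad/s, I_d,max = (2.920×10^-11)(137)(1.41×10^5) = 5.64×10^-4 A.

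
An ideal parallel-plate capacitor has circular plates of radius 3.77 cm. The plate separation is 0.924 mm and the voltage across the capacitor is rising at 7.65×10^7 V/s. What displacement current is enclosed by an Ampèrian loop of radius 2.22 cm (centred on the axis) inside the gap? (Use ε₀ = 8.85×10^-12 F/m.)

I_d = C dV/dt with C = ε₀πR²/d = 4.277×10^-11 F, so I_d = (4.277×10^-11)(7.65×10^7) = 3.272×10^-3 A.
The field is uniform, so I_d,enc = I_d (r/R)² = (3.272×10^-3)(2.22/3.77)² = 1.13×10^-3 A.

1.13×10^-3 A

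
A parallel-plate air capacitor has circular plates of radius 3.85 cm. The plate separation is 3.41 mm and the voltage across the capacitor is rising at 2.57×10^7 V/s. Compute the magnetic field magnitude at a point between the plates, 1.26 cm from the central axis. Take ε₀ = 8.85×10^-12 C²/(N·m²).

With E = V/d, dE/dt = 7.537×10^9 V/(m·s) and πR² = 4.657×10^-3 m², giving I_d = ε₀ πR² dE/dt = 3.106×10^-4 A.
An Ampèrian loop of radius r encloses a fraction (r/R)² of I_d. Then B·2πr = μ₀ I_d (r/R)², giving B = μ₀ I_d r/(2πR²) = 5.28×10^-10 T.

5.28×10^-10 T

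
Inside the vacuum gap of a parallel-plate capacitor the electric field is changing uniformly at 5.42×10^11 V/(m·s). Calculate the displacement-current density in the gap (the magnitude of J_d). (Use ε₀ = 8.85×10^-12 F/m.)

J_d = ε₀ ∂E/∂t, so J_d = 4.80 A/m².

4.80 A/m²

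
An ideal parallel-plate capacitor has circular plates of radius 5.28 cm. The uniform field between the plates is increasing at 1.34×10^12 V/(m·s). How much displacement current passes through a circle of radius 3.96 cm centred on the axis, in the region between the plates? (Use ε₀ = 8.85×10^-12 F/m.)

0.0584 A

I_d = ε₀ dΦ_E/dt = ε₀ πR² (dE/dt) = (8.85×10^-12)(8.758×10^-3)(1.34×10^12) = 0.1039 A through the full plate area.
Through an area πr² the displacement current is I_d·(πr²/πR²) = I_d (r/R)² = 0.0584 A.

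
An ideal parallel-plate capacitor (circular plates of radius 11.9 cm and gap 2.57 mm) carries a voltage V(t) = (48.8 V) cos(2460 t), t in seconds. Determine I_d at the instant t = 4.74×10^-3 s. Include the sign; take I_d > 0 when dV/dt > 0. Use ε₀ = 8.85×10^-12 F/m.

1.45×10^-5 A

dE/dt = (V₀ω/d)·−sin(ωt) with ωt = 11.6604 rad: (48.8)(2460)(0.7870)/(2.57×10^-3) = 3.676×10^7 V/(m·s).
I_d = ε₀ A dE/dt = (8.85×10^-12)(0.04449)(3.676×10^7) = 1.45×10^-5 A.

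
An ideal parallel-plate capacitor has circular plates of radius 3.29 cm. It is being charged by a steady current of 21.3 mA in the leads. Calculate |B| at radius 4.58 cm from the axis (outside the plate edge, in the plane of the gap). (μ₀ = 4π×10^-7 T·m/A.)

By continuity the displacement current in the gap matches the conduction current: I_d = 0.0213 A.
Outside the plates the loop encloses all of I_d, so B·2πr = μ₀ I_d and B = 9.30×10^-8 T.

9.30×10^-8 T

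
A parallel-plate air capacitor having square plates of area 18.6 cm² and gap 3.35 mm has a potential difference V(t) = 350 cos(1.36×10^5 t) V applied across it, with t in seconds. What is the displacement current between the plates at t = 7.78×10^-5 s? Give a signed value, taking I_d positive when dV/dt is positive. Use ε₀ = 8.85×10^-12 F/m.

dE/dt = (V₀ω/d)·−sin(ωt) with ωt = 10.5808 rad: (350)(1.36×10^5)(0.9152)/(3.35×10^-3) = 1.300×10^10 V/(m·s).
I_d = ε₀ A dE/dt = (8.85×10^-12)(1.86×10^-3)(1.300×10^10) = 2.14×10^-4 A.

2.14×10^-4 A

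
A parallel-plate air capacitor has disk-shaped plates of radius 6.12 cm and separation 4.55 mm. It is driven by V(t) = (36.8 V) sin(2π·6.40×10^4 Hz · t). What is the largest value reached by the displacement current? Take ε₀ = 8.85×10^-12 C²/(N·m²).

3.39×10^-4 A

C = ε₀A/d = (8.85×10^-12)(0.01177)/(4.55×10^-3) = 2.289×10^-11 F; ω = 2πf = 4.021×10^5 rad/s.
I_d = C dV/dt, so |I_d|_max = C V₀ ω = (2.289×10^-11)(36.8)(4.021×10^5) = 3.39×10^-4 A.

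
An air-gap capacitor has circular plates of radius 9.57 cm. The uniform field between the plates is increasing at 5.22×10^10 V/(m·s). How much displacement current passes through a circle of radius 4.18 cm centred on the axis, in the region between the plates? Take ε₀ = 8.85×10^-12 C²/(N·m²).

Through the whole plate area (πR² = 0.02877 m²), I_d = ε₀ πR² dE/dt = 0.01329 A.
Since J_d is uniform, the enclosed fraction is (r/R)² = 0.1908, giving I_d,enc = 2.54×10^-3 A.

2.54×10^-3 A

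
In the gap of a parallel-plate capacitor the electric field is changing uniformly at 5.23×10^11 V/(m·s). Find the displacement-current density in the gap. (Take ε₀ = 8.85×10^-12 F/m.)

4.63 A/m²

The displacement-current density is ε₀ ∂E/∂t = (8.85×10^-12)(5.23×10^11) = 4.63 A/m².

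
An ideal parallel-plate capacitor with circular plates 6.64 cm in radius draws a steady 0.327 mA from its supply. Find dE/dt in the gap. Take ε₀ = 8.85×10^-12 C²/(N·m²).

Charge continuity gives I_d = I = 3.27×10^-4 A between the plates.
Then dE/dt = I_d/(ε₀A) = 2.67×10^9 V/(m·s).

2.67×10^9 V/(m·s)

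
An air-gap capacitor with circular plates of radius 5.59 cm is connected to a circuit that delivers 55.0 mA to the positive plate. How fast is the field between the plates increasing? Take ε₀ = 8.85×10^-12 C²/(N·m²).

The displacement current between the plates equals the conduction current, I_d = 55.0 mA.
Then dE/dt = I_d/(ε₀A) = 6.33×10^11 V/(m·s).

6.33×10^11 V/(m·s)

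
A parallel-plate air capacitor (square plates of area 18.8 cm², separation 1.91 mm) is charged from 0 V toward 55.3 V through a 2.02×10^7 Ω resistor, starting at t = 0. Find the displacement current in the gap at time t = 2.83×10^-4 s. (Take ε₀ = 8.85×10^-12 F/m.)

C = ε₀A/d = (8.85×10^-12)(1.88×10^-3)/(1.91×10^-3) = 8.711×10^-12 F and τ = RC = 1.760×10^-4 s. I_d in the gap equals the RC charging current.
I_d(t) = (V₀/R) e^(−t/τ) = 2.738×10^-6 · e^(−1.608) = 5.48×10^-7 A.

5.48×10^-7 A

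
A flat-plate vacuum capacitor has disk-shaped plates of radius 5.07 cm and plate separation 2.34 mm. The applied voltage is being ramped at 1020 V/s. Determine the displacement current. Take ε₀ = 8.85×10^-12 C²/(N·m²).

3.12×10^-8 A

The field between the plates is E = V/d, so dE/dt = (1020)/(2.34×10^-3 m) = 4.359×10^5 V/(m·s).
I_d = ε₀ A (dE/dt) = (8.85×10^-12)(8.075×10^-3)(4.359×10^5) = 3.12×10^-8 A.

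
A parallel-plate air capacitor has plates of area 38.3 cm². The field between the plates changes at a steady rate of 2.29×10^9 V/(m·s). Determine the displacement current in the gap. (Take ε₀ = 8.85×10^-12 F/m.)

7.76×10^-5 A

With a uniform field, Φ_E = EA, so I_d = ε₀ A dE/dt = 7.76×10^-5 A.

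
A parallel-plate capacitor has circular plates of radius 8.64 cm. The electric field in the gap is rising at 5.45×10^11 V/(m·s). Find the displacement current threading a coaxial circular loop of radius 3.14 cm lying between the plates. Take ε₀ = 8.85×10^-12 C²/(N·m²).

Through the whole plate area (πR² = 0.02345 m²), I_d = ε₀ πR² dE/dt = 0.1131 A.
Since J_d is uniform, the enclosed fraction is (r/R)² = 0.1321, giving I_d,enc = 0.0149 A.

0.0149 A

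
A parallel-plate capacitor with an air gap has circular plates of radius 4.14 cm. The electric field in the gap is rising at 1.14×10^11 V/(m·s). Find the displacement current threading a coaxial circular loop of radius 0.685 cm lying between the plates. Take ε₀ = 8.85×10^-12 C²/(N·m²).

Total displacement current: I_d = ε₀(πR²)(dE/dt) = (8.85×10^-12)(5.385×10^-3)(1.14×10^11) = 5.433×10^-3 A.
Since J_d is uniform, the enclosed fraction is (r/R)² = 0.02738, giving I_d,enc = 1.49×10^-4 A.

1.49×10^-4 A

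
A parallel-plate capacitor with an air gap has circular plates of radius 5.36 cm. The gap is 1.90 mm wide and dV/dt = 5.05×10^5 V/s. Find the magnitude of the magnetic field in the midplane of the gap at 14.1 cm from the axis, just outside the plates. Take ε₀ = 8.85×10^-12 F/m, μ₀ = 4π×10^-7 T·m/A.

With E = V/d, dE/dt = 2.658×10^8 V/(m·s) and πR² = 9.026×10^-3 m², giving I_d = ε₀ πR² dE/dt = 2.123×10^-5 A.
For r ≥ R the full I_d is enclosed: B = μ₀ I_d/(2πr) = (4π×10^-7)(2.123×10^-5)/(2π·0.141) = 3.01×10^-11 T.

3.01×10^-11 T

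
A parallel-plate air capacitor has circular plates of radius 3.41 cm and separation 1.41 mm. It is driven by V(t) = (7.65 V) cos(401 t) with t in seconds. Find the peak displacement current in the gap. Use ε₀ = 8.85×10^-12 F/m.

(dE/dt)_max = V₀ω/d = 2.176×10^6 V/(m·s); ω = 401 rad/s.
I_d,max = ε₀ A (dE/dt)_max = (8.85×10^-12)(3.653×10^-3)(2.176×10^6) = 7.03×10^-8 A.

7.03×10^-8 A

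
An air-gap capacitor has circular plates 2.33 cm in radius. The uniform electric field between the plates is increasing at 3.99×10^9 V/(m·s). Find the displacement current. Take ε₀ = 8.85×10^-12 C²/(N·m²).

I_d = ε₀ A (dE/dt) = (8.85×10^-12)(1.706×10^-3 m²)(3.99×10^9) = 6.02×10^-5 A.

6.02×10^-5 A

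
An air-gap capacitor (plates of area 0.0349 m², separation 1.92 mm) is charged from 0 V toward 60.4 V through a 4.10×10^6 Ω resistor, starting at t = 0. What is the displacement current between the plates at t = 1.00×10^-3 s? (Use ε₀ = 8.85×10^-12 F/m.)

With C = ε₀A/d = (8.85×10^-12)(0.0349)/(1.92×10^-3) = 1.609×10^-10 F, the time constant is τ = RC = 6.597×10^-4 s, so t/τ = 1.516 and e^(−t/τ) = 0.2196.
I_d = I_cond = (V₀/R) e^(−t/τ) = (1.473×10^-5)(0.2196) = 3.23×10^-6 A.

3.23×10^-6 A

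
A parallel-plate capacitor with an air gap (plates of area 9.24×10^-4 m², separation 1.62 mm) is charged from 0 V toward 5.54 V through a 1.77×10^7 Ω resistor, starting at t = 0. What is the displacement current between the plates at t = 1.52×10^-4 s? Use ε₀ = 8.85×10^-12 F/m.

5.71×10^-8 A

With C = ε₀A/d = (8.85×10^-12)(9.24×10^-4)/(1.62×10^-3) = 5.048×10^-12 F, the time constant is τ = RC = 8.935×10^-5 s, so t/τ = 1.701 and e^(−t/τ) = 0.1825.
I_d = I_cond = (V₀/R) e^(−t/τ) = (3.130×10^-7)(0.1825) = 5.71×10^-8 A.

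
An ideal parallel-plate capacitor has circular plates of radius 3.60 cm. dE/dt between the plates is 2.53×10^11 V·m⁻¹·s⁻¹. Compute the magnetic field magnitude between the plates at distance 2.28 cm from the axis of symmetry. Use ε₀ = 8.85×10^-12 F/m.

Total displacement current: I_d = ε₀(πR²)(dE/dt) = (8.85×10^-12)(4.072×10^-3)(2.53×10^11) = 9.117×10^-3 A.
An Ampèrian loop of radius r encloses a fraction (r/R)² of I_d. Then B·2πr = μ₀ I_d (r/R)², giving B = μ₀ I_d r/(2πR²) = 3.21×10^-8 T.

3.21×10^-8 T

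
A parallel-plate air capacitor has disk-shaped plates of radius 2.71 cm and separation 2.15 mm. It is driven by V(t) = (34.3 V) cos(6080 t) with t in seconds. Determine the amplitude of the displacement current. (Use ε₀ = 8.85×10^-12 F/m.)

The displacement current equals the conduction current C dV/dt, which peaks at C V₀ ω.
With C = ε₀A/d = (8.85×10^-12)(2.307×10^-3)/(2.15×10^-3) = 9.496×10^-12 F and ω = 6080 rad/s, I_d,max = (9.496×10^-12)(34.3)(6080) = 1.98×10^-6 A.

1.98×10^-6 A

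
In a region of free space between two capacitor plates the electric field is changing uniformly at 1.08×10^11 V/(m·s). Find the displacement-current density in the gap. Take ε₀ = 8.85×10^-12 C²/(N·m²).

J_d = ε₀ dE/dt = (8.85×10^-12)(1.08×10^11) = 0.956 A/m².

0.956 A/m²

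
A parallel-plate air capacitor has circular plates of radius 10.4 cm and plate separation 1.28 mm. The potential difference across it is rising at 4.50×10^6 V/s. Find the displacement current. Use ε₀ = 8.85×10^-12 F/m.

1.06×10^-3 A

C = ε₀A/d = (8.85×10^-12)(0.03398)/(1.28×10^-3) = 2.349×10^-10 F.
I_d = C dV/dt = (2.349×10^-10)(4.50×10^6) = 1.06×10^-3 A.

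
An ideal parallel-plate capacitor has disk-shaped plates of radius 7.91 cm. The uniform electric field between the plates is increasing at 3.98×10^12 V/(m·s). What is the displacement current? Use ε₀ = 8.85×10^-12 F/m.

0.692 A

With a uniform field, Φ_E = EA, so I_d = ε₀ A dE/dt = 0.692 A.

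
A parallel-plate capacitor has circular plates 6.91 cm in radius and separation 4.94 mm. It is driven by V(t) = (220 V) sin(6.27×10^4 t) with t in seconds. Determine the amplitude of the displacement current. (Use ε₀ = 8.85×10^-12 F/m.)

C = ε₀A/d = (8.85×10^-12)(0.01500)/(4.94×10^-3) = 2.687×10^-11 F; ω = 6.27×10^4 rad/s.
I_d = C dV/dt, so |I_d|_max = C V₀ ω = (2.687×10^-11)(220)(6.27×10^4) = 3.71×10^-4 A.

3.71×10^-4 A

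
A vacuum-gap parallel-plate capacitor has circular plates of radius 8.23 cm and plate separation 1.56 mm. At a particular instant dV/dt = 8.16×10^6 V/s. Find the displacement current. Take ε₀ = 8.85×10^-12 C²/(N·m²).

The field between the plates is E = V/d, so dE/dt = (8.16×10^6)/(1.56×10^-3 m) = 5.231×10^9 V/(m·s).
I_d = ε₀ A (dE/dt) = (8.85×10^-12)(0.02128)(5.231×10^9) = 9.85×10^-4 A.

9.85×10^-4 A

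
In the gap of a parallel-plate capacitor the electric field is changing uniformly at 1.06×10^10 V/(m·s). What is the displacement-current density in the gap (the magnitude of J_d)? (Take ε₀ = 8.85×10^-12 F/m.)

0.0938 A/m²

J_d = ε₀ ∂E/∂t, so J_d = 0.0938 A/m².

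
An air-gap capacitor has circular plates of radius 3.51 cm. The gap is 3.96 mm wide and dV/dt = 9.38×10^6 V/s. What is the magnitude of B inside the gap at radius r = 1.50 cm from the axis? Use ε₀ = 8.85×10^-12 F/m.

1.98×10^-10 T

With E = V/d, dE/dt = 2.369×10^9 V/(m·s) and πR² = 3.870×10^-3 m², giving I_d = ε₀ πR² dE/dt = 8.114×10^-5 A.
An Ampèrian loop of radius r encloses a fraction (r/R)² of I_d. Then B·2πr = μ₀ I_d (r/R)², giving B = μ₀ I_d r/(2πR²) = 1.98×10^-10 T.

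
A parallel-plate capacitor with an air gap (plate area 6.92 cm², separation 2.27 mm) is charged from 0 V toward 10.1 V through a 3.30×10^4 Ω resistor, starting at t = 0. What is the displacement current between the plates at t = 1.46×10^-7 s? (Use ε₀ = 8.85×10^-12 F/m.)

C = ε₀A/d = (8.85×10^-12)(6.92×10^-4)/(2.27×10^-3) = 2.698×10^-12 F and τ = RC = 8.903×10^-8 s. I_d in the gap equals the RC charging current.
I_d(t) = (V₀/R) e^(−t/τ) = 3.061×10^-4 · e^(−1.640) = 5.94×10^-5 A.

5.94×10^-5 A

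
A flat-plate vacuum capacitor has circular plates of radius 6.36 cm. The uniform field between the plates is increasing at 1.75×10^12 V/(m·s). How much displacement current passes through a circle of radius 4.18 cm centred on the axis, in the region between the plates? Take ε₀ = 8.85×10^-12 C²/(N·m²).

Through the whole plate area (πR² = 0.01271 m²), I_d = ε₀ πR² dE/dt = 0.1968 A.
The field is uniform, so I_d,enc = I_d (r/R)² = (0.1968)(4.18/6.36)² = 0.0850 A.

0.0850 A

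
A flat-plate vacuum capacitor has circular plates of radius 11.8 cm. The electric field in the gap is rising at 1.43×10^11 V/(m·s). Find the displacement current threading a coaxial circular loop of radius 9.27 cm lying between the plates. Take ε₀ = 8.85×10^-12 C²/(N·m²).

I_d = ε₀ dΦ_E/dt = ε₀ πR² (dE/dt) = (8.85×10^-12)(0.04374)(1.43×10^11) = 0.05536 A through the full plate area.
Through an area πr² the displacement current is I_d·(πr²/πR²) = I_d (r/R)² = 0.0342 A.

0.0342 A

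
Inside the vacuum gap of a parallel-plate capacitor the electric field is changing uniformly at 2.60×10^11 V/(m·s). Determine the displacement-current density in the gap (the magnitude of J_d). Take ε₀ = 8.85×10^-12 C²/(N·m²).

The displacement-current density is ε₀ ∂E/∂t = (8.85×10^-12)(2.60×10^11) = 2.30 A/m².

2.30 A/m²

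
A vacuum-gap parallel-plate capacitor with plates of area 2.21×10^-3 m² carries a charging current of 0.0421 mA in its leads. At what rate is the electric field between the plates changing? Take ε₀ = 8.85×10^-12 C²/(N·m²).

Charge continuity gives I_d = I = 4.21×10^-5 A between the plates.
Since I_d = ε₀ A dE/dt, dE/dt = I_d/(ε₀A) = (4.21×10^-5)/((8.85×10^-12)(2.21×10^-3)) = 2.15×10^9 V/(m·s).

2.15×10^9 V/(m·s)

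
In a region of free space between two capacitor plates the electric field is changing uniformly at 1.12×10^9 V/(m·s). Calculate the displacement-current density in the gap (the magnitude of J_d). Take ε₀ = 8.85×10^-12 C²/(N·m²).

9.91×10^-3 A/m²

The displacement-current density is ε₀ ∂E/∂t = (8.85×10^-12)(1.12×10^9) = 9.91×10^-3 A/m².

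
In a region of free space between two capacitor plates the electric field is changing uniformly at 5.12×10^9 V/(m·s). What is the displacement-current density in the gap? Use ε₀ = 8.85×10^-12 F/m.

0.0453 A/m²

The displacement-current density is ε₀ ∂E/∂t = (8.85×10^-12)(5.12×10^9) = 0.0453 A/m².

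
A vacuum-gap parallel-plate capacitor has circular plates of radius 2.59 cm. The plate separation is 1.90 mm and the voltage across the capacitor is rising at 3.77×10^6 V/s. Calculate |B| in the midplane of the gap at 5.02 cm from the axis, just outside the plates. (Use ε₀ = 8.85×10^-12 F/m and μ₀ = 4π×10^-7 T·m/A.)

With E = V/d, dE/dt = 1.984×10^9 V/(m·s) and πR² = 2.107×10^-3 m², giving I_d = ε₀ πR² dE/dt = 3.700×10^-5 A.
For r ≥ R the full I_d is enclosed: B = μ₀ I_d/(2πr) = (4π×10^-7)(3.700×10^-5)/(2π·0.0502) = 1.47×10^-10 T.

1.47×10^-10 T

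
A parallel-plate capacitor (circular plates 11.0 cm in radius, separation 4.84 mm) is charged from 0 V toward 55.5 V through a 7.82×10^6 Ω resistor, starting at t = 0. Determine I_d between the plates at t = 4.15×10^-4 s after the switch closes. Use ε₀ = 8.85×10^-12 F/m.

3.31×10^-6 A

C = ε₀A/d = (8.85×10^-12)(0.03801)/(4.84×10^-3) = 6.950×10^-11 F, so τ = RC = 5.435×10^-4 s.
The conduction current is I(t) = (V₀/R) e^(−t/τ), and the displacement current between the plates equals it.
t/τ = 0.7636; I_d = (55.5/7.82×10^6) · e^(−0.7636) = (7.097×10^-6)(0.4660) = 3.31×10^-6 A.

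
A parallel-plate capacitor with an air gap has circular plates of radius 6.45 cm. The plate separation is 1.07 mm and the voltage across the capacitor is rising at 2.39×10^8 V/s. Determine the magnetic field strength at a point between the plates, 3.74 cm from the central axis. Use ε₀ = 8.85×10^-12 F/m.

4.65×10^-8 T

dE/dt = (dV/dt)/d = 2.234×10^11 V/(m·s); I_d = ε₀(πR²)(dE/dt) = (8.85×10^-12)(0.01307)(2.234×10^11) = 0.02584 A.
An Ampèrian loop of radius r encloses a fraction (r/R)² of I_d. Then B·2πr = μ₀ I_d (r/R)², giving B = μ₀ I_d r/(2πR²) = 4.65×10^-8 T.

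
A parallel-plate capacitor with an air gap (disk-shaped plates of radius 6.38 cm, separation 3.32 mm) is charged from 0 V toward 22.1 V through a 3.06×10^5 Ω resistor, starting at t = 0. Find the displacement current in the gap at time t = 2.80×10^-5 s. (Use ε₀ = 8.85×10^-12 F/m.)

4.93×10^-6 A

C = ε₀A/d = (8.85×10^-12)(0.01279)/(3.32×10^-3) = 3.409×10^-11 F, so τ = RC = 1.043×10^-5 s.
The conduction current is I(t) = (V₀/R) e^(−t/τ), and the displacement current between the plates equals it.
t/τ = 2.685; I_d = (22.1/3.06×10^5) · e^(−2.685) = (7.222×10^-5)(0.06822) = 4.93×10^-6 A.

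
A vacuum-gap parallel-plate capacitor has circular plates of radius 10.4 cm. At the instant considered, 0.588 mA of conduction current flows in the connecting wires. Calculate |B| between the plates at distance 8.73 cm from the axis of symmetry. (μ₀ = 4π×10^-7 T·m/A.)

By continuity the displacement current in the gap matches the conduction current: I_d = 5.88×10^-4 A.
An Ampèrian loop of radius r encloses a fraction (r/R)² of I_d. Then B·2πr = μ₀ I_d (r/R)², giving B = μ₀ I_d r/(2πR²) = 9.49×10^-10 T.

9.49×10^-10 T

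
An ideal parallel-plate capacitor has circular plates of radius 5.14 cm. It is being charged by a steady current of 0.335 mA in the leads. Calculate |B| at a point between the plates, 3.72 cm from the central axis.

Between the plates the displacement current equals the wire current: I_d = 0.335 mA = 3.35×10^-4 A.
For r < R the Ampère–Maxwell law gives B(2πr) = μ₀ I_d (r²/R²), so B = μ₀ I_d r/(2πR²) = (4π×10^-7)(3.35×10^-4)(0.0372)/(2π·0.0514²) = 9.43×10^-10 T.

9.43×10^-10 T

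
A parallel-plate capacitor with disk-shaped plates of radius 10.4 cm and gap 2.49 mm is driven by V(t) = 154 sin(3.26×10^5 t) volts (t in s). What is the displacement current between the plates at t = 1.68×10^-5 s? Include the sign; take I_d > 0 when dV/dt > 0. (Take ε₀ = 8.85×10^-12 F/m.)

4.20×10^-3 A

C = ε₀A/d = (8.85×10^-12)(0.03398)/(2.49×10^-3) = 1.208×10^-10 F. dV/dt = V₀ω·cos(ωt); at ωt = 5.4768 rad this factor is 0.6921.
I_d = C dV/dt = (1.208×10^-10)(154)(3.26×10^5)(0.6921) = 4.20×10^-3 A.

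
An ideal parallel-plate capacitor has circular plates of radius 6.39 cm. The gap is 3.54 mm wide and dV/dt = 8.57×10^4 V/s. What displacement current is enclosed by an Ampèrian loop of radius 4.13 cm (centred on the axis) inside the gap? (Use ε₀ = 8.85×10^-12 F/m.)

I_d = C dV/dt with C = ε₀πR²/d = 3.207×10^-11 F, so I_d = (3.207×10^-11)(8.57×10^4) = 2.748×10^-6 A.
Through an area πr² the displacement current is I_d·(πr²/πR²) = I_d (r/R)² = 1.15×10^-6 A.

1.15×10^-6 A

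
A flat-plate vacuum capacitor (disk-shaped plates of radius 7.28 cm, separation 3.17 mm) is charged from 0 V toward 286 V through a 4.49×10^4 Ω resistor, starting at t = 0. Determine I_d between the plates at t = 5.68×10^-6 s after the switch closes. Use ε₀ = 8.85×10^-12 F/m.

4.19×10^-4 A

C = ε₀A/d = (8.85×10^-12)(0.01665)/(3.17×10^-3) = 4.648×10^-11 F, so τ = RC = 2.087×10^-6 s.
The conduction current is I(t) = (V₀/R) e^(−t/τ), and the displacement current between the plates equals it.
t/τ = 2.722; I_d = (286/4.49×10^4) · e^(−2.722) = (6.370×10^-3)(0.06574) = 4.19×10^-4 A.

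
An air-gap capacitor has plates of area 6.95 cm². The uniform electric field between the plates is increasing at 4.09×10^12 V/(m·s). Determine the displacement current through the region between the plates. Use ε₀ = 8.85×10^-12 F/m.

The displacement current is ε₀ times dΦ_E/dt = ε₀ A dE/dt = (8.85×10^-12)(6.95×10^-4)(4.09×10^12) = 0.0252 A.

0.0252 A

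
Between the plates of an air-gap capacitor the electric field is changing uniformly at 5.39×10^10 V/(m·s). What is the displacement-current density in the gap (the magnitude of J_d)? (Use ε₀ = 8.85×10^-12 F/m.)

0.477 A/m²

The displacement-current density is ε₀ ∂E/∂t = (8.85×10^-12)(5.39×10^10) = 0.477 A/m².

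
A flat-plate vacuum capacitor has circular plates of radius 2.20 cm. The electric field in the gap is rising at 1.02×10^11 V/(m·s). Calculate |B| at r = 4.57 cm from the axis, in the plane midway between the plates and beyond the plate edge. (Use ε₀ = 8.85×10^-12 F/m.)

6.01×10^-9 T

I_d = ε₀ dΦ_E/dt = ε₀ πR² (dE/dt) = (8.85×10^-12)(1.521×10^-3)(1.02×10^11) = 1.373×10^-3 A through the full plate area.
For r ≥ R the full I_d is enclosed: B = μ₀ I_d/(2πr) = (4π×10^-7)(1.373×10^-3)/(2π·0.0457) = 6.01×10^-9 T.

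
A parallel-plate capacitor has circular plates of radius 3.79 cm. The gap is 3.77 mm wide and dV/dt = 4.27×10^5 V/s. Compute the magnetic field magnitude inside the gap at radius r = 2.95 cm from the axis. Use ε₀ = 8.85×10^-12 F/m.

1.86×10^-11 T

With E = V/d, dE/dt = 1.133×10^8 V/(m·s) and πR² = 4.513×10^-3 m², giving I_d = ε₀ πR² dE/dt = 4.525×10^-6 A.
For r < R the Ampère–Maxwell law gives B(2πr) = μ₀ I_d (r²/R²), so B = μ₀ I_d r/(2πR²) = (4π×10^-7)(4.525×10^-6)(0.0295)/(2π·0.0379²) = 1.86×10^-11 T.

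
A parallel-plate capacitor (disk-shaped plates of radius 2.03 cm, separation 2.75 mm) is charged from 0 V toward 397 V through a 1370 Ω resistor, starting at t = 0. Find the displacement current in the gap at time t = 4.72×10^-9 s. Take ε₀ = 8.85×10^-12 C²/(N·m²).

0.127 A

C = ε₀A/d = (8.85×10^-12)(1.295×10^-3)/(2.75×10^-3) = 4.168×10^-12 F and τ = RC = 5.710×10^-9 s. I_d in the gap equals the RC charging current.
I_d(t) = (V₀/R) e^(−t/τ) = 0.2898 · e^(−0.8266) = 0.127 A.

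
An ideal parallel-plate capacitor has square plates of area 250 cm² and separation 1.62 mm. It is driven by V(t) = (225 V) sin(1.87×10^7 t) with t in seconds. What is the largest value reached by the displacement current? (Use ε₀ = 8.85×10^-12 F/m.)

0.575 A

C = ε₀A/d = (8.85×10^-12)(0.0250)/(1.62×10^-3) = 1.366×10^-10 F; ω = 1.87×10^7 rad/s.
I_d = C dV/dt, so |I_d|_max = C V₀ ω = (1.366×10^-10)(225)(1.87×10^7) = 0.575 A.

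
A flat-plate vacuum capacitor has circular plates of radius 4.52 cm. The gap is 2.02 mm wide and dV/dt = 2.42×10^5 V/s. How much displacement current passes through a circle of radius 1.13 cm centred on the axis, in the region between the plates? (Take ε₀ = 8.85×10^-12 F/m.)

4.25×10^-7 A

With E = V/d, dE/dt = 1.198×10^8 V/(m·s) and πR² = 6.418×10^-3 m², giving I_d = ε₀ πR² dE/dt = 6.805×10^-6 A.
Since J_d is uniform, the enclosed fraction is (r/R)² = 0.06250, giving I_d,enc = 4.25×10^-7 A.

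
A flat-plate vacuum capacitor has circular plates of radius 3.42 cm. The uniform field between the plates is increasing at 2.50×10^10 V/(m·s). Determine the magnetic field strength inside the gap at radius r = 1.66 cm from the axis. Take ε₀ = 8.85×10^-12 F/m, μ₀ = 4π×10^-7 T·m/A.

2.31×10^-9 T

Total displacement current: I_d = ε₀(πR²)(dE/dt) = (8.85×10^-12)(3.675×10^-3)(2.50×10^10) = 8.131×10^-4 A.
For r < R the Ampère–Maxwell law gives B(2πr) = μ₀ I_d (r²/R²), so B = μ₀ I_d r/(2πR²) = (4π×10^-7)(8.131×10^-4)(0.0166)/(2π·0.0342²) = 2.31×10^-9 T.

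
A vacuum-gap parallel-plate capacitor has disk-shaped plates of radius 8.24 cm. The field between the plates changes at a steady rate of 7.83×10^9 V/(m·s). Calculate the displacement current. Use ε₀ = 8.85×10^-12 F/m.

1.48×10^-3 A

With a uniform field, Φ_E = EA, so I_d = ε₀ A dE/dt = 1.48×10^-3 A.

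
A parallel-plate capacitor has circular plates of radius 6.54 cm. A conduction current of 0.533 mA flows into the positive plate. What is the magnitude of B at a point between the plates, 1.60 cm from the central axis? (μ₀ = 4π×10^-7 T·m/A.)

By continuity the displacement current in the gap matches the conduction current: I_d = 5.33×10^-4 A.
An Ampèrian loop of radius r encloses a fraction (r/R)² of I_d. Then B·2πr = μ₀ I_d (r/R)², giving B = μ₀ I_d r/(2πR²) = 3.99×10^-10 T.

3.99×10^-10 T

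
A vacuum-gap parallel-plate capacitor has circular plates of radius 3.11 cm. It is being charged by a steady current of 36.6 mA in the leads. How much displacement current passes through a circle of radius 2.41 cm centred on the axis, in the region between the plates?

0.0220 A

By continuity the displacement current in the gap matches the conduction current: I_d = 0.0366 A.
Through an area πr² the displacement current is I_d·(πr²/πR²) = I_d (r/R)² = 0.0220 A.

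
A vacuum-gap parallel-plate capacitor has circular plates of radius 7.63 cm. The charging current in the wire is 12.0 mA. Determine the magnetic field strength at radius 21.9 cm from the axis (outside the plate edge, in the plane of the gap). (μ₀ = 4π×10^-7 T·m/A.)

Between the plates the displacement current equals the wire current: I_d = 12.0 mA = 0.0120 A.
For r ≥ R the full I_d is enclosed: B = μ₀ I_d/(2πr) = (4π×10^-7)(0.0120)/(2π·0.219) = 1.10×10^-8 T.

1.10×10^-8 T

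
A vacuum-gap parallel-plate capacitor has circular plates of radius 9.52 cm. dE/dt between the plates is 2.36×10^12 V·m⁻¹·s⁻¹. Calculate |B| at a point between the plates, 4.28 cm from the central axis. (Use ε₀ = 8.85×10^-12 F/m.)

Through the whole plate area (πR² = 0.02847 m²), I_d = ε₀ πR² dE/dt = 0.5946 A.
∮B·dl = μ₀ I_d,enc with I_d,enc = I_d r²/R² = 0.1202 A; so B = μ₀ I_d,enc/(2πr) = 5.62×10^-7 T.

5.62×10^-7 T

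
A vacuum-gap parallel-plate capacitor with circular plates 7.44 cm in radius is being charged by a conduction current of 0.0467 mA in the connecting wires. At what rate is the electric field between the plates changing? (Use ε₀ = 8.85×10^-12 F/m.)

Charge continuity gives I_d = I = 4.67×10^-5 A between the plates.
Inverting I_d = ε₀ A dE/dt gives dE/dt = 4.67×10^-5 / (8.85×10^-12 · 0.01739) = 3.03×10^8 V/(m·s).

3.03×10^8 V/(m·s)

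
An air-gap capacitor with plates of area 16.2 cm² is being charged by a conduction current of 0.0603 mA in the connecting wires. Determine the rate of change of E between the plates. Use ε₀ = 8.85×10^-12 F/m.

4.21×10^9 V/(m·s)

By continuity, I_d in the gap equals the 0.0603 mA flowing in the wire.
Inverting I_d = ε₀ A dE/dt gives dE/dt = 6.03×10^-5 / (8.85×10^-12 · 1.62×10^-3) = 4.21×10^9 V/(m·s).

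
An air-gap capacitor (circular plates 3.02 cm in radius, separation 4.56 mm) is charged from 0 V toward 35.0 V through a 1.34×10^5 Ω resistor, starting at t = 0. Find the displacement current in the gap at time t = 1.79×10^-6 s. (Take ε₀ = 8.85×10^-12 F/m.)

2.36×10^-5 A

With C = ε₀A/d = (8.85×10^-12)(2.865×10^-3)/(4.56×10^-3) = 5.560×10^-12 F, the time constant is τ = RC = 7.450×10^-7 s, so t/τ = 2.403 and e^(−t/τ) = 0.09045.
I_d = I_cond = (V₀/R) e^(−t/τ) = (2.612×10^-4)(0.09045) = 2.36×10^-5 A.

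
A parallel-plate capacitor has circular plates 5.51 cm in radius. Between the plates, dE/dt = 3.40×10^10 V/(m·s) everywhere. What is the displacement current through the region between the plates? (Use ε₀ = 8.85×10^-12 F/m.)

The displacement current is ε₀ times dΦ_E/dt = ε₀ A dE/dt = (8.85×10^-12)(9.538×10^-3)(3.40×10^10) = 2.87×10^-3 A.

2.87×10^-3 A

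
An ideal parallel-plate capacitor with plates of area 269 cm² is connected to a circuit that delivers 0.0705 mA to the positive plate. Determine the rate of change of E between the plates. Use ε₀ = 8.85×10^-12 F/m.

By continuity, I_d in the gap equals the 0.0705 mA flowing in the wire.
Since I_d = ε₀ A dE/dt, dE/dt = I_d/(ε₀A) = (7.05×10^-5)/((8.85×10^-12)(0.0269)) = 2.96×10^8 V/(m·s).

2.96×10^8 V/(m·s)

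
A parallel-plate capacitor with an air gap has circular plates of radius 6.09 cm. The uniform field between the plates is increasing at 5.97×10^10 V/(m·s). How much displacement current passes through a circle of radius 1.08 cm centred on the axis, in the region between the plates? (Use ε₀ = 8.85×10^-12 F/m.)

Total displacement current: I_d = ε₀(πR²)(dE/dt) = (8.85×10^-12)(0.01165)(5.97×10^10) = 6.155×10^-3 A.
The field is uniform, so I_d,enc = I_d (r/R)² = (6.155×10^-3)(1.08/6.09)² = 1.94×10^-4 A.

1.94×10^-4 A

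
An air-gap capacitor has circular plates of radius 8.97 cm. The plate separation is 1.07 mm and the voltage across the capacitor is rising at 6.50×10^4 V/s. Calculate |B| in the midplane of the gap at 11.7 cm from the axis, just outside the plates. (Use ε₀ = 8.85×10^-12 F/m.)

With E = V/d, dE/dt = 6.075×10^7 V/(m·s) and πR² = 0.02528 m², giving I_d = ε₀ πR² dE/dt = 1.359×10^-5 A.
With r > R the enclosed displacement current is the full I_d; B = μ₀ I_d / (2πr) = 2.32×10^-11 T.

2.32×10^-11 T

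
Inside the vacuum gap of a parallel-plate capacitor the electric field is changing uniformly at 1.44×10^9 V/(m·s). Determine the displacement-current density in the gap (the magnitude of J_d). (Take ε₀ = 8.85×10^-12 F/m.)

0.0127 A/m²

J_d = ε₀ ∂E/∂t, so J_d = 0.0127 A/m².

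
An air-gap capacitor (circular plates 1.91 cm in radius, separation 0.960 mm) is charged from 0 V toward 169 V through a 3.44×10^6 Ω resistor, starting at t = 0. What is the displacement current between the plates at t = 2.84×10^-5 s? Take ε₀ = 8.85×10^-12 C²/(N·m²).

2.25×10^-5 A

C = ε₀A/d = (8.85×10^-12)(1.146×10^-3)/(9.60×10^-4) = 1.056×10^-11 F and τ = RC = 3.633×10^-5 s. I_d in the gap equals the RC charging current.
I_d(t) = (V₀/R) e^(−t/τ) = 4.913×10^-5 · e^(−0.7817) = 2.25×10^-5 A.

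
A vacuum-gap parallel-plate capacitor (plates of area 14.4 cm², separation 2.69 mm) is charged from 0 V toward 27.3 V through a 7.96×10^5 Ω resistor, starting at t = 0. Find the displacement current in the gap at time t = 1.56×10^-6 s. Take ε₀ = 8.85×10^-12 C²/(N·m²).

With C = ε₀A/d = (8.85×10^-12)(1.44×10^-3)/(2.69×10^-3) = 4.738×10^-12 F, the time constant is τ = RC = 3.771×10^-6 s, so t/τ = 0.4137 and e^(−t/τ) = 0.6612.
I_d = I_cond = (V₀/R) e^(−t/τ) = (3.430×10^-5)(0.6612) = 2.27×10^-5 A.

2.27×10^-5 A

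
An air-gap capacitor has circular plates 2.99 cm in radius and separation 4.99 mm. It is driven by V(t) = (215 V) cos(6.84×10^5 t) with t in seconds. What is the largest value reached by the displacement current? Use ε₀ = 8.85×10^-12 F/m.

7.33×10^-4 A

The displacement current equals the conduction current C dV/dt, which peaks at C V₀ ω.
With C = ε₀A/d = (8.85×10^-12)(2.809×10^-3)/(4.99×10^-3) = 4.982×10^-12 F and ω = 6.84×10^5 rad/s, I_d,max = (4.982×10^-12)(215)(6.84×10^5) = 7.33×10^-4 A.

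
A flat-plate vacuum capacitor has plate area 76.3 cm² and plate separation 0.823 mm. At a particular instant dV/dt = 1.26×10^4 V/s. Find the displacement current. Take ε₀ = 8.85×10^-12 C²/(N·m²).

E = V/d so dE/dt = (dV/dt)/d = 1.531×10^7 V/(m·s), and I_d = ε₀ A dE/dt = (8.85×10^-12)(7.63×10^-3)(1.531×10^7) = 1.03×10^-6 A.

1.03×10^-6 A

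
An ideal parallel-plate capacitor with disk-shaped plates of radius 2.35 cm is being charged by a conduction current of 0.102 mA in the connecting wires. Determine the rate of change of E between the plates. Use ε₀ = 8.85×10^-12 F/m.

6.64×10^9 V/(m·s)

The displacement current between the plates equals the conduction current, I_d = 0.102 mA.
Then dE/dt = I_d/(ε₀A) = 6.64×10^9 V/(m·s).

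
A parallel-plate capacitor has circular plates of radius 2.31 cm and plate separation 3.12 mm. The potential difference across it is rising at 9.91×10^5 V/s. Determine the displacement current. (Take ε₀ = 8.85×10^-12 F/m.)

4.71×10^-6 A

The field between the plates is E = V/d, so dE/dt = (9.91×10^5)/(3.12×10^-3 m) = 3.176×10^8 V/(m·s).
I_d = ε₀ A (dE/dt) = (8.85×10^-12)(1.676×10^-3)(3.176×10^8) = 4.71×10^-6 A.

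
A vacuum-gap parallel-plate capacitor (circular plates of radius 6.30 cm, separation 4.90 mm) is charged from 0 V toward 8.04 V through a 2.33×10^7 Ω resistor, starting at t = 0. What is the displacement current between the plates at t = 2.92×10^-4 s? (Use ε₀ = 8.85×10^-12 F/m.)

1.98×10^-7 A

C = ε₀A/d = (8.85×10^-12)(0.01247)/(4.90×10^-3) = 2.252×10^-11 F, so τ = RC = 5.247×10^-4 s.
The conduction current is I(t) = (V₀/R) e^(−t/τ), and the displacement current between the plates equals it.
t/τ = 0.5565; I_d = (8.04/2.33×10^7) · e^(−0.5565) = (3.451×10^-7)(0.5732) = 1.98×10^-7 A.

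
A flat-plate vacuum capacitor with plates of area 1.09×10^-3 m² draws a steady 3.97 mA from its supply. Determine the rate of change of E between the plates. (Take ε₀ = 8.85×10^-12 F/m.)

The displacement current between the plates equals the conduction current, I_d = 3.97 mA.
Inverting I_d = ε₀ A dE/dt gives dE/dt = 3.97×10^-3 / (8.85×10^-12 · 1.09×10^-3) = 4.12×10^11 V/(m·s).

4.12×10^11 V/(m·s)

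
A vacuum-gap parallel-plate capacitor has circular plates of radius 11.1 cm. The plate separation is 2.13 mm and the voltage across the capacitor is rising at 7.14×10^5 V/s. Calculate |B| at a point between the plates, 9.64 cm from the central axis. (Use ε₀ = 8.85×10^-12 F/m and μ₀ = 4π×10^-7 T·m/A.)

1.80×10^-10 T

dE/dt = (dV/dt)/d = 3.352×10^8 V/(m·s); I_d = ε₀(πR²)(dE/dt) = (8.85×10^-12)(0.03871)(3.352×10^8) = 1.148×10^-4 A.
For r < R the Ampère–Maxwell law gives B(2πr) = μ₀ I_d (r²/R²), so B = μ₀ I_d r/(2πR²) = (4π×10^-7)(1.148×10^-4)(0.0964)/(2π·0.111²) = 1.80×10^-10 T.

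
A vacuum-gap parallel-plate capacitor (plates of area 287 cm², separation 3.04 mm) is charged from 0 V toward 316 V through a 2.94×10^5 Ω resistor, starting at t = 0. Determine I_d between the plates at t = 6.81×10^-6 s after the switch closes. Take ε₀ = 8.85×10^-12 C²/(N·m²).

8.15×10^-4 A

With C = ε₀A/d = (8.85×10^-12)(0.0287)/(3.04×10^-3) = 8.355×10^-11 F, the time constant is τ = RC = 2.456×10^-5 s, so t/τ = 0.2773 and e^(−t/τ) = 0.7578.
I_d = I_cond = (V₀/R) e^(−t/τ) = (1.075×10^-3)(0.7578) = 8.15×10^-4 A.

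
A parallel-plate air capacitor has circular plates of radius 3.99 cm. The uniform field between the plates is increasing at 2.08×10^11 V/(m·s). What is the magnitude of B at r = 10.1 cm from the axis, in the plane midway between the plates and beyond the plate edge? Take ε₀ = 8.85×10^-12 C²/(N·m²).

1.82×10^-8 T

Total displacement current: I_d = ε₀(πR²)(dE/dt) = (8.85×10^-12)(5.001×10^-3)(2.08×10^11) = 9.206×10^-3 A.
Outside the plates the loop encloses all of I_d, so B·2πr = μ₀ I_d and B = 1.82×10^-8 T.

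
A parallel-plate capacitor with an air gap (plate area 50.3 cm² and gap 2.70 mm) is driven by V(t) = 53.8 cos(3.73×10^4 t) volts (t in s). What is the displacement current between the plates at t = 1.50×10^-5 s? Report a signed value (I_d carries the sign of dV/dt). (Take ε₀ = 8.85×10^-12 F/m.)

C = ε₀A/d = (8.85×10^-12)(5.03×10^-3)/(2.70×10^-3) = 1.649×10^-11 F. dV/dt = V₀ω·−sin(ωt); at ωt = 0.5595 rad this factor is -0.5308.
I_d = C dV/dt = (1.649×10^-11)(53.8)(3.73×10^4)(-0.5308) = -1.76×10^-5 A.

-1.76×10^-5 A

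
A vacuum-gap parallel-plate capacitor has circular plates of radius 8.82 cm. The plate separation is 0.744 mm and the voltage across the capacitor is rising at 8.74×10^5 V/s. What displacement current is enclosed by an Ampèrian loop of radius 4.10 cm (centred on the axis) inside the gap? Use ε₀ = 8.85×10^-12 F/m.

5.49×10^-5 A

I_d = C dV/dt with C = ε₀πR²/d = 2.907×10^-10 F, so I_d = (2.907×10^-10)(8.74×10^5) = 2.541×10^-4 A.
The field is uniform, so I_d,enc = I_d (r/R)² = (2.541×10^-4)(4.10/8.82)² = 5.49×10^-5 A.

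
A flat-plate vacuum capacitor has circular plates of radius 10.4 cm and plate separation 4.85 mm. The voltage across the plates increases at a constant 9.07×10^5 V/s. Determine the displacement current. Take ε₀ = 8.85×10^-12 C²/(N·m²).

5.62×10^-5 A

The displacement current equals the charging current C dV/dt. With C = ε₀A/d = (8.85×10^-12)(0.03398)/(4.85×10^-3) = 6.200×10^-11 F, I_d = (6.200×10^-11)(9.07×10^5) = 5.62×10^-5 A.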